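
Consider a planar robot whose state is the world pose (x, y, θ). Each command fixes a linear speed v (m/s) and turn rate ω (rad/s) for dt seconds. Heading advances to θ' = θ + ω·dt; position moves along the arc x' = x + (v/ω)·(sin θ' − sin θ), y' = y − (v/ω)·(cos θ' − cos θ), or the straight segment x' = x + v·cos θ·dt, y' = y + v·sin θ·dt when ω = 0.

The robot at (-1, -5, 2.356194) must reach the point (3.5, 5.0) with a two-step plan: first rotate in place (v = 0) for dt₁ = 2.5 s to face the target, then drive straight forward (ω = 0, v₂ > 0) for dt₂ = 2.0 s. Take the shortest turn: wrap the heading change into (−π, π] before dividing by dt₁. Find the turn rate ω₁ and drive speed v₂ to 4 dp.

ω₁ = -0.4833, v₂ = 5.4829

heading to target = atan2(5−-5, 3.5−-1) = 1.1479
Δθ = wrap(1.1479 − 2.3562) = -1.2083; ω₁ = Δθ/dt₁ = -0.4833
distance = √((3.5−-1)² + (5−-5)²) = 10.9659; v₂ = distance/dt₂ = 5.4829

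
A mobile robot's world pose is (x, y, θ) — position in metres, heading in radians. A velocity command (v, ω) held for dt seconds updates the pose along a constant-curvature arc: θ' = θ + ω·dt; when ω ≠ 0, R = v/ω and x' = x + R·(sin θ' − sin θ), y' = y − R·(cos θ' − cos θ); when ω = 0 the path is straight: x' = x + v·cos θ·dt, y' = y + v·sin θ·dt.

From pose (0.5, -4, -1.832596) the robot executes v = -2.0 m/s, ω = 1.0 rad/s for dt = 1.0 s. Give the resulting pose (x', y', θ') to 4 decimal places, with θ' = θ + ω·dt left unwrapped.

(0.0475, -2.1364, -0.8326)

θ' = -1.8326 + 1.0·1.0 = -0.8326
R = v/ω = -2.0/1.0 = -2.0000
x' = 0.5 + -2.0000·(sin -0.8326 − sin -1.8326) = 0.0475
y' = -4 − -2.0000·(cos -0.8326 − cos -1.8326) = -2.1364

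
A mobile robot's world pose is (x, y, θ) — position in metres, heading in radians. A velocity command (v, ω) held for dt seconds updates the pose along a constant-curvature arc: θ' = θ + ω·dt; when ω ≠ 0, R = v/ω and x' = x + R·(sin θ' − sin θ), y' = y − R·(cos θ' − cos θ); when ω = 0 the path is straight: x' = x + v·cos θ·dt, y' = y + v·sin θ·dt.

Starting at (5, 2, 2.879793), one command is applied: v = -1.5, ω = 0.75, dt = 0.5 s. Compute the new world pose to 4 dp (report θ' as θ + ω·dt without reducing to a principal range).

(5.7436, 1.9447, 3.2548)

θ' = 2.8798 + 0.75·0.5 = 3.2548
R = v/ω = -1.5/0.75 = -2.0000
x' = 5 + -2.0000·(sin 3.2548 − sin 2.8798) = 5.7436
y' = 2 − -2.0000·(cos 3.2548 − cos 2.8798) = 1.9447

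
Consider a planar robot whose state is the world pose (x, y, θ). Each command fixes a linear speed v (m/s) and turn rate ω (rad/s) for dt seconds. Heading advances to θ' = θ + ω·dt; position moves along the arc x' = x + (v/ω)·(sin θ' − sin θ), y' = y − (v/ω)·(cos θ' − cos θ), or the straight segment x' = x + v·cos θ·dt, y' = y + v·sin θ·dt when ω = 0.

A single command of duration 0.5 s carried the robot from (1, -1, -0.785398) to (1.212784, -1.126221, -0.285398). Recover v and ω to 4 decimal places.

v = 0.5000, ω = 1.0000

Δθ = -0.285398 − -0.785398 = 0.500000
ω = Δθ/dt = 0.500000/0.5 = 1.0000
R = Δx/(sin θ' − sin θ) = 0.5000
v = R·ω = 0.5000·1.0000 = 0.5000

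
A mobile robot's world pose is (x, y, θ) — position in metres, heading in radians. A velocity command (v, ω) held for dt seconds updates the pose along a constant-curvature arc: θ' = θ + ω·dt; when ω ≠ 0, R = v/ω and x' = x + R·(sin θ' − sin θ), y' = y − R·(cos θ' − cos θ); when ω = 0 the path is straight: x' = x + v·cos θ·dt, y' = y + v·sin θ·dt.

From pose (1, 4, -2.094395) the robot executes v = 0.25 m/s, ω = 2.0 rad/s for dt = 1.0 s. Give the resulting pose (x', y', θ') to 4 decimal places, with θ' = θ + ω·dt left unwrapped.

θ' = -2.0944 + 2.0·1.0 = -0.0944
R = v/ω = 0.25/2.0 = 0.1250
x' = 1 + 0.1250·(sin -0.0944 − sin -2.0944) = 1.0965
y' = 4 − 0.1250·(cos -0.0944 − cos -2.0944) = 3.8131

(1.0965, 3.8131, -0.0944)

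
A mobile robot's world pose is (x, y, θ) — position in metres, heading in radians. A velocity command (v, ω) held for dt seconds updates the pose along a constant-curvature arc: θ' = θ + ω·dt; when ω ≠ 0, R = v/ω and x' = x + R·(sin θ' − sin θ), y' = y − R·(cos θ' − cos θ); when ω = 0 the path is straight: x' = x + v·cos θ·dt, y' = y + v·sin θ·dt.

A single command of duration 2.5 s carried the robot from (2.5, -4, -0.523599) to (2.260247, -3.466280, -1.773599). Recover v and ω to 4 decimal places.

v = -0.2500, ω = -0.5000

Δθ = -1.773599 − -0.523599 = -1.250000
ω = Δθ/dt = -1.250000/2.5 = -0.5000
R = −Δy/(cos θ' − cos θ) = 0.5000
v = R·ω = 0.5000·-0.5000 = -0.2500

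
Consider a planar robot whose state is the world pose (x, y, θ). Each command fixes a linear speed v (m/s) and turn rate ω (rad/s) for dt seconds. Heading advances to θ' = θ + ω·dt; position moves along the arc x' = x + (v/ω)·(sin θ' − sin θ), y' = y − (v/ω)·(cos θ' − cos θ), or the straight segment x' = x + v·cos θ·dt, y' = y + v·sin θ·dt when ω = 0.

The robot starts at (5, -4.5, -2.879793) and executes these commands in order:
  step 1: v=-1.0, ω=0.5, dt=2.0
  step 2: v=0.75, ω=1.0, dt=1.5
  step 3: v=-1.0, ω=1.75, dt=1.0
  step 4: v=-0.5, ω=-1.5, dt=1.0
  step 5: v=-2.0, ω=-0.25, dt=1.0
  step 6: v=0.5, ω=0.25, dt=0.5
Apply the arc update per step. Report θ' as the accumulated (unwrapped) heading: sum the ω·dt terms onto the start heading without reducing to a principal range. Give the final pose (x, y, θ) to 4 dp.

step 1: θ'=-1.8798 (R=-2.0000) → pose (6.3876, -3.1764, -1.8798)
step 2: θ'=-0.3798 (R=0.7500) → pose (6.8241, -4.1010, -0.3798)
step 3: θ'=1.3702 (R=-0.5714) → pose (6.0523, -4.5178, 1.3702)
step 4: θ'=-0.1298 (R=0.3333) → pose (5.6825, -4.7820, -0.1298)
step 5: θ'=-0.3798 (R=8.0000) → pose (3.7521, -4.2792, -0.3798)
step 6: θ'=-0.2548 (R=2.0000) → pose (3.9894, -4.3571, -0.2548)

(3.9894, -4.3571, -0.2548)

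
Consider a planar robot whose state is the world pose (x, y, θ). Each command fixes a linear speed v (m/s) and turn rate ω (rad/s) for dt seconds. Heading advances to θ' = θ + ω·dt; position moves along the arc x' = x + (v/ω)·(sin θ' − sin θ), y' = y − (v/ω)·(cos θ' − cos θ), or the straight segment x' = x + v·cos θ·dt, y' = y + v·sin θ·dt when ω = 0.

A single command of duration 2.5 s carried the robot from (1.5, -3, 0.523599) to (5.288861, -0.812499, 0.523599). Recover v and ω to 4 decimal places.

Δθ = 0.523599 − 0.523599 = 0.000000
ω = Δθ/dt = 0.000000/2.5 = 0.0000
ω = 0 → v = (Δx·cos θ + Δy·sin θ)/dt = 1.7500

v = 1.7500, ω = 0.0000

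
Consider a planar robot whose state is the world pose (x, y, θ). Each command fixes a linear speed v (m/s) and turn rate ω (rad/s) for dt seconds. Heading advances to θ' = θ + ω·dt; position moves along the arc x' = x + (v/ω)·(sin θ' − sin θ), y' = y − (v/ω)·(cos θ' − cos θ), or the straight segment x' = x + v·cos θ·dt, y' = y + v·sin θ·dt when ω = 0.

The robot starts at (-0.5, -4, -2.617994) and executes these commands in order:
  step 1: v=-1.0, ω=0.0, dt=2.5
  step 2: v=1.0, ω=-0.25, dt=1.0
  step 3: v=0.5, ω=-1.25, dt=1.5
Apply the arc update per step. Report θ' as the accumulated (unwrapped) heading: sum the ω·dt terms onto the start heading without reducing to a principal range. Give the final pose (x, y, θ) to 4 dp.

(0.2380, -2.7398, -4.7430)

step 1: θ'=-2.6180 (straight) → pose (1.6651, -2.7500, -2.6180)
step 2: θ'=-2.8680 (R=-4.0000) → pose (0.7459, -3.1371, -2.8680)
step 3: θ'=-4.7430 (R=-0.4000) → pose (0.2380, -2.7398, -4.7430)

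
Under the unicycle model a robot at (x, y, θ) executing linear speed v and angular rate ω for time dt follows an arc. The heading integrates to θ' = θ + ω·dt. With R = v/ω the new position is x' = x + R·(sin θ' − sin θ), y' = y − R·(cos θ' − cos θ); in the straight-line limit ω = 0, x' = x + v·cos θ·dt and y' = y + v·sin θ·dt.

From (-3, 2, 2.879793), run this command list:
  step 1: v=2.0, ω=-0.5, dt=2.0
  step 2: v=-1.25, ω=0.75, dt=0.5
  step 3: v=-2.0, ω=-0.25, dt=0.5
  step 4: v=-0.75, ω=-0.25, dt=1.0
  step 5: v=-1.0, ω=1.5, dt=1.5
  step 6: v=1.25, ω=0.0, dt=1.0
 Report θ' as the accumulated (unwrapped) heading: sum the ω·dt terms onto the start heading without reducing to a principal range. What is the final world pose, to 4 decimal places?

(-4.0788, 1.4019, 4.1298)

step 1: θ'=1.8798 (R=-4.0000) → pose (-5.7753, 4.6473, 1.8798)
step 2: θ'=2.2548 (R=-1.6667) → pose (-5.4793, 4.1010, 2.2548)
step 3: θ'=2.1298 (R=8.0000) → pose (-4.8974, 3.2885, 2.1298)
step 4: θ'=1.8798 (R=3.0000) → pose (-4.5829, 2.6098, 1.8798)
step 5: θ'=4.1298 (R=-0.6667) → pose (-3.3911, 2.4457, 4.1298)
step 6: θ'=4.1298 (straight) → pose (-4.0788, 1.4019, 4.1298)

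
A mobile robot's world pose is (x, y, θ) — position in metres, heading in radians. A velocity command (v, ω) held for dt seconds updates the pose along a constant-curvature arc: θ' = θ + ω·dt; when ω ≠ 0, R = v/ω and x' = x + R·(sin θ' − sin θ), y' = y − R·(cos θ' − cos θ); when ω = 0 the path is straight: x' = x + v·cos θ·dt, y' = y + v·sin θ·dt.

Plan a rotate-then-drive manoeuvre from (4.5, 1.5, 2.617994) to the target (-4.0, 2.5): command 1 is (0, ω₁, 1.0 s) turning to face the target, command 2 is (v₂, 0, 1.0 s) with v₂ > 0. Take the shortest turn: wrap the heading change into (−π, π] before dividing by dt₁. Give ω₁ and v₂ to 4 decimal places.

heading to target = atan2(2.5−1.5, -4−4.5) = 3.0245
Δθ = wrap(3.0245 − 2.6180) = 0.4065; ω₁ = Δθ/dt₁ = 0.4065
distance = √((-4−4.5)² + (2.5−1.5)²) = 8.5586; v₂ = distance/dt₂ = 8.5586

ω₁ = 0.4065, v₂ = 8.5586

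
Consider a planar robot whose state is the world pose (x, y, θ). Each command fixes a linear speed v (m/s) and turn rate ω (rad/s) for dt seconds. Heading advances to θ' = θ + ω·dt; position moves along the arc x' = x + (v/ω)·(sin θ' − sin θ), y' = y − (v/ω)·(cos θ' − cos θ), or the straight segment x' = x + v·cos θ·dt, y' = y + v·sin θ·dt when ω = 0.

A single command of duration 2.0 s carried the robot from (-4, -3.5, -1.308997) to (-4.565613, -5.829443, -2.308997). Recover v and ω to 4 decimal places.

v = 1.2500, ω = -0.5000

Δθ = -2.308997 − -1.308997 = -1.000000
ω = Δθ/dt = -1.000000/2.0 = -0.5000
R = −Δy/(cos θ' − cos θ) = -2.5000
v = R·ω = -2.5000·-0.5000 = 1.2500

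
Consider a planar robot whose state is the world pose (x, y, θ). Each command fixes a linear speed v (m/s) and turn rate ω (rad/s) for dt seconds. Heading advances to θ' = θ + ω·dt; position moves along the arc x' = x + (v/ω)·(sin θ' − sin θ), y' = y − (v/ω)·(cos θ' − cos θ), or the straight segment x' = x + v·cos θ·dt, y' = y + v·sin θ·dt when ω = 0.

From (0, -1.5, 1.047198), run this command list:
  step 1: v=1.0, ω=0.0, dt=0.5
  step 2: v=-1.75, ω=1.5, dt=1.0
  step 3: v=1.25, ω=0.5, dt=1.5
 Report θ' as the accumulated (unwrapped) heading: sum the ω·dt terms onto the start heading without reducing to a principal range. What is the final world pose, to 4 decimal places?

step 1: θ'=1.0472 (straight) → pose (0.2500, -1.0670, 1.0472)
step 2: θ'=2.5472 (R=-1.1667) → pose (0.6070, -2.6169, 2.5472)
step 3: θ'=3.2972 (R=2.5000) → pose (-1.1804, -2.2183, 3.2972)

(-1.1804, -2.2183, 3.2972)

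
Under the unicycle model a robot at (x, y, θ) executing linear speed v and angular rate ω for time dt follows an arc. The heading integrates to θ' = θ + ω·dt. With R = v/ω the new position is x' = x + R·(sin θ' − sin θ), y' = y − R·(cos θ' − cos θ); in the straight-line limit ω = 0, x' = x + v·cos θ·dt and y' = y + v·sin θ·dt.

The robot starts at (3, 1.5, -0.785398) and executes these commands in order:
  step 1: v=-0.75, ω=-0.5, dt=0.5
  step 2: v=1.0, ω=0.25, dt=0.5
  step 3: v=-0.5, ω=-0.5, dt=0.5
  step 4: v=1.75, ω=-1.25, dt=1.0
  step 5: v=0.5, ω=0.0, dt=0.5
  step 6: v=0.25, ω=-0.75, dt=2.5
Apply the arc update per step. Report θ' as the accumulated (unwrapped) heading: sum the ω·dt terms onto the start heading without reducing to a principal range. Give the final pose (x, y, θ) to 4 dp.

(1.8636, -0.0607, -4.2854)

step 1: θ'=-1.0354 (R=1.5000) → pose (2.7706, 1.7954, -1.0354)
step 2: θ'=-0.9104 (R=4.0000) → pose (3.0518, 1.3824, -0.9104)
step 3: θ'=-1.1604 (R=1.0000) → pose (2.9246, 1.5969, -1.1604)
step 4: θ'=-2.4104 (R=-1.4000) → pose (2.5757, -0.0038, -2.4104)
step 5: θ'=-2.4104 (straight) → pose (2.3896, -0.1708, -2.4104)
step 6: θ'=-4.2854 (R=-0.3333) → pose (1.8636, -0.0607, -4.2854)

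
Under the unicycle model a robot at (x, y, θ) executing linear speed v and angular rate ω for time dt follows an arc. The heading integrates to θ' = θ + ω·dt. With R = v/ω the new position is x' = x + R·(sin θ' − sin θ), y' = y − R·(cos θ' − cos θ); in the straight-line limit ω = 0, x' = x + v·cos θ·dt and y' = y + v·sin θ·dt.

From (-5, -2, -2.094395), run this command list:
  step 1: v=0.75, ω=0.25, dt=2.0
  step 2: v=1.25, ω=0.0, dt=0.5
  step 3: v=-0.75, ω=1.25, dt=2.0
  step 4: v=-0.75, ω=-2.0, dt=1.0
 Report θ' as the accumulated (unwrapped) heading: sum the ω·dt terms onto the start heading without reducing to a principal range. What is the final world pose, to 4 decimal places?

(-7.1160, -3.6101, -1.0944)

step 1: θ'=-1.5944 (R=3.0000) → pose (-5.4011, -3.4292, -1.5944)
step 2: θ'=-1.5944 (straight) → pose (-5.4158, -4.0540, -1.5944)
step 3: θ'=0.9056 (R=-0.6000) → pose (-6.4877, -3.6696, 0.9056)
step 4: θ'=-1.0944 (R=0.3750) → pose (-7.1160, -3.6101, -1.0944)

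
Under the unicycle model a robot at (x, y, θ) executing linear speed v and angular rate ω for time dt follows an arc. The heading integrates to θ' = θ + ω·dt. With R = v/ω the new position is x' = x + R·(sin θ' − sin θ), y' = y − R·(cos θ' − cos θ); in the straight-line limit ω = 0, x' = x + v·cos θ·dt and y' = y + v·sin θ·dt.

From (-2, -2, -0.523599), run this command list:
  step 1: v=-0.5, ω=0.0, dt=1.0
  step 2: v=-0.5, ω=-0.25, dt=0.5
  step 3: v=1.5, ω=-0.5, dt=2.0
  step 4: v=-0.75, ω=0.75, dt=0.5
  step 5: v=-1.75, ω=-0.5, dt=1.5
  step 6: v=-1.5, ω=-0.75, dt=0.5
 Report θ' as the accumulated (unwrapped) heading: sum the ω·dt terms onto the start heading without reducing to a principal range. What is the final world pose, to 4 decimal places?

(-0.8585, -0.7111, -2.3986)

step 1: θ'=-0.5236 (straight) → pose (-2.4330, -1.7500, -0.5236)
step 2: θ'=-0.6486 (R=2.0000) → pose (-2.6412, -1.6118, -0.6486)
step 3: θ'=-1.6486 (R=-3.0000) → pose (-1.4624, -4.2358, -1.6486)
step 4: θ'=-1.2736 (R=-1.0000) → pose (-1.5033, -3.8652, -1.2736)
step 5: θ'=-2.0236 (R=3.5000) → pose (-1.3040, -1.3091, -2.0236)
step 6: θ'=-2.3986 (R=2.0000) → pose (-0.8585, -0.7111, -2.3986)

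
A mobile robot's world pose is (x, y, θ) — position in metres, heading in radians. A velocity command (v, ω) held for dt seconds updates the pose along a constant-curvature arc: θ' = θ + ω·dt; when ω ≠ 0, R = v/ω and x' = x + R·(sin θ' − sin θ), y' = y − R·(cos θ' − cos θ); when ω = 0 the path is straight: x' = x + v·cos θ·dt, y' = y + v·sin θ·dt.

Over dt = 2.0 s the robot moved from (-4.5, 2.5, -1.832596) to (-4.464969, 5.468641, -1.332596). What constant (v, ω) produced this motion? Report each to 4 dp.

v = -1.5000, ω = 0.2500

Δθ = -1.332596 − -1.832596 = 0.500000
ω = Δθ/dt = 0.500000/2.0 = 0.2500
R = −Δy/(cos θ' − cos θ) = -6.0000
v = R·ω = -6.0000·0.2500 = -1.5000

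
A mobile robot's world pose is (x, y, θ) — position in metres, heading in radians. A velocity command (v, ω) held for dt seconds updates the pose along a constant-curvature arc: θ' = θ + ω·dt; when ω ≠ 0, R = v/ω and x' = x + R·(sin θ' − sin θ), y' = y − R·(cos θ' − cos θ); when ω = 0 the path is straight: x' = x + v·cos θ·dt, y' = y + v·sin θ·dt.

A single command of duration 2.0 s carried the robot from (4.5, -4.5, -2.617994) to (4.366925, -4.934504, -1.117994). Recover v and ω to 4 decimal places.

v = 0.2500, ω = 0.7500

Δθ = -1.117994 − -2.617994 = 1.500000
ω = Δθ/dt = 1.500000/2.0 = 0.7500
R = −Δy/(cos θ' − cos θ) = 0.3333
v = R·ω = 0.3333·0.7500 = 0.2500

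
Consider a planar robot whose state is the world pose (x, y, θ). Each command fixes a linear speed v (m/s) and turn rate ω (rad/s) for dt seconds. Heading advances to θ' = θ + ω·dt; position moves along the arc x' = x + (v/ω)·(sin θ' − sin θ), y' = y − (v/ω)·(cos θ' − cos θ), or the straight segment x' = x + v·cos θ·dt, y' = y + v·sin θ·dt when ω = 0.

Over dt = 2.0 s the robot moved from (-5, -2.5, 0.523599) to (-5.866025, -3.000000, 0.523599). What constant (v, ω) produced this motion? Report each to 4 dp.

Δθ = 0.523599 − 0.523599 = 0.000000
ω = Δθ/dt = 0.000000/2.0 = 0.0000
ω = 0 → v = (Δx·cos θ + Δy·sin θ)/dt = -0.5000

v = -0.5000, ω = 0.0000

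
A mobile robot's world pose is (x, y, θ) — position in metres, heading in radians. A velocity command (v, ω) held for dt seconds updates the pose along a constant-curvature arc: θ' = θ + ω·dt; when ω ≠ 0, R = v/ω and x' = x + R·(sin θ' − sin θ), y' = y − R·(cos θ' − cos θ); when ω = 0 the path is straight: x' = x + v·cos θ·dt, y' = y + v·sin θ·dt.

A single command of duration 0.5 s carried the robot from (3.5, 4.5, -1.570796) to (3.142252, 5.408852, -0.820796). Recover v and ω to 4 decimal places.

Δθ = -0.820796 − -1.570796 = 0.750000
ω = Δθ/dt = 0.750000/0.5 = 1.5000
R = −Δy/(cos θ' − cos θ) = -1.3333
v = R·ω = -1.3333·1.5000 = -2.0000

v = -2.0000, ω = 1.5000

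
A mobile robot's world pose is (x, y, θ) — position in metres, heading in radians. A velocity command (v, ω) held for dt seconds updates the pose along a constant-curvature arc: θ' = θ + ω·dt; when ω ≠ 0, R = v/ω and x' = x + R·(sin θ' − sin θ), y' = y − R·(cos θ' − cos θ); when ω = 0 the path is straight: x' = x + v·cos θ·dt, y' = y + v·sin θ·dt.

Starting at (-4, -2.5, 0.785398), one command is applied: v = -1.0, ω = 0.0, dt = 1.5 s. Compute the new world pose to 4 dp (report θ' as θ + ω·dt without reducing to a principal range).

θ' = 0.7854 + 0.0·1.5 = 0.7854
ω = 0 → straight: x' = -4 + -1.0·cos(0.7854)·1.5 = -5.0607
y' = -2.5 + -1.0·sin(0.7854)·1.5 = -3.5607

(-5.0607, -3.5607, 0.7854)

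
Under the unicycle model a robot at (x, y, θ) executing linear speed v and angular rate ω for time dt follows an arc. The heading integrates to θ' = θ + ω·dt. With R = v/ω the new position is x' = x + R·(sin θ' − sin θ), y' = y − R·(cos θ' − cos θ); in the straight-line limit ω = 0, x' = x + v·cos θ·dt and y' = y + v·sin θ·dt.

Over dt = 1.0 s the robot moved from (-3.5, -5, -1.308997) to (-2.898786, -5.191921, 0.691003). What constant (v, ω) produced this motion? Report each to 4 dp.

Δθ = 0.691003 − -1.308997 = 2.000000
ω = Δθ/dt = 2.000000/1.0 = 2.0000
R = Δx/(sin θ' − sin θ) = 0.3750
v = R·ω = 0.3750·2.0000 = 0.7500

v = 0.7500, ω = 2.0000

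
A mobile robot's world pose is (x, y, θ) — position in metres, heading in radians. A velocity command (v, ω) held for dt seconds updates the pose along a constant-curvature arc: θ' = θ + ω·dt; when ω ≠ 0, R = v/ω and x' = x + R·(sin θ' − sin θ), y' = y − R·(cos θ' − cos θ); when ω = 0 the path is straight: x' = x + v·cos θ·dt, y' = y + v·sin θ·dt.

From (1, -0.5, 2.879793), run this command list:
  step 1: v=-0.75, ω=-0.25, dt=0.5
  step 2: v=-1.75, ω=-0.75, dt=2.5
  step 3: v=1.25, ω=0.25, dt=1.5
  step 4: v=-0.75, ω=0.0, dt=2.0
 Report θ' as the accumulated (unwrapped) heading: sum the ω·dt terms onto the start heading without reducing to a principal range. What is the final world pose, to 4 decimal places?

step 1: θ'=2.7548 (R=3.0000) → pose (1.3552, -0.6194, 2.7548)
step 2: θ'=0.8798 (R=2.3333) → pose (2.2731, -4.2674, 0.8798)
step 3: θ'=1.2548 (R=5.0000) → pose (3.1725, -2.6347, 1.2548)
step 4: θ'=1.2548 (straight) → pose (2.7063, -4.0604, 1.2548)

(2.7063, -4.0604, 1.2548)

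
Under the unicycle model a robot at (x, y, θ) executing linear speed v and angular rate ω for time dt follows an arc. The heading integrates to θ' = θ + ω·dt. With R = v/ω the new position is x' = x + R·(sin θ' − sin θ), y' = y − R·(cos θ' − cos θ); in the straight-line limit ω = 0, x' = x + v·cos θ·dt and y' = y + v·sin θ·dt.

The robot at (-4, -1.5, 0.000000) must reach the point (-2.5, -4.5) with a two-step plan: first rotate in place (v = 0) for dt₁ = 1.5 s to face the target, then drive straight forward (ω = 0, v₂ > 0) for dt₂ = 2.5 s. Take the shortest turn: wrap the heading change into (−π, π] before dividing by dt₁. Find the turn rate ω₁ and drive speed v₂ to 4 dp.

heading to target = atan2(-4.5−-1.5, -2.5−-4) = -1.1071
Δθ = wrap(-1.1071 − 0.0000) = -1.1071; ω₁ = Δθ/dt₁ = -0.7381
distance = √((-2.5−-4)² + (-4.5−-1.5)²) = 3.3541; v₂ = distance/dt₂ = 1.3416

ω₁ = -0.7381, v₂ = 1.3416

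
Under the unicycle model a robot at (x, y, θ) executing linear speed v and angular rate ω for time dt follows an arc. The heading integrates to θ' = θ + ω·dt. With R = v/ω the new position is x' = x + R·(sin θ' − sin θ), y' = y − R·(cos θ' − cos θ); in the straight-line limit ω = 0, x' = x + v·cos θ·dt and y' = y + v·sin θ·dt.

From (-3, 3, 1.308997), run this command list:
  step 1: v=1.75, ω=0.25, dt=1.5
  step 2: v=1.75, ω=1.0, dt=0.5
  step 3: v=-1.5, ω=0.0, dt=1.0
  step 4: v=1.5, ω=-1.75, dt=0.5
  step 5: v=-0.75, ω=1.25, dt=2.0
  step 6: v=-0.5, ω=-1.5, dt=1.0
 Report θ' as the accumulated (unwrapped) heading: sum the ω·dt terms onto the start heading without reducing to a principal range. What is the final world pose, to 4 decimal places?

(-0.9738, 5.2362, 2.3090)

step 1: θ'=1.6840 (R=7.0000) → pose (-2.8063, 5.6024, 1.6840)
step 2: θ'=2.1840 (R=1.7500) → pose (-3.1139, 6.4119, 2.1840)
step 3: θ'=2.1840 (straight) → pose (-2.2507, 5.1852, 2.1840)
step 4: θ'=1.3090 (R=-0.8571) → pose (-2.3776, 5.9003, 1.3090)
step 5: θ'=3.8090 (R=-0.6000) → pose (-1.4267, 5.2737, 3.8090)
step 6: θ'=2.3090 (R=0.3333) → pose (-0.9738, 5.2362, 2.3090)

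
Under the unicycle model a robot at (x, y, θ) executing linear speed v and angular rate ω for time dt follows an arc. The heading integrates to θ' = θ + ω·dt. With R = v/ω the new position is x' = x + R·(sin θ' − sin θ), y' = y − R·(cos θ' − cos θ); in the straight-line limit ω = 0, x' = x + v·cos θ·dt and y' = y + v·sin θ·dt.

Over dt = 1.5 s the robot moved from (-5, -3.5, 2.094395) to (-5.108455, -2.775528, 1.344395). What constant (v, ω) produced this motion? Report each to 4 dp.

Δθ = 1.344395 − 2.094395 = -0.750000
ω = Δθ/dt = -0.750000/1.5 = -0.5000
R = −Δy/(cos θ' − cos θ) = -1.0000
v = R·ω = -1.0000·-0.5000 = 0.5000

v = 0.5000, ω = -0.5000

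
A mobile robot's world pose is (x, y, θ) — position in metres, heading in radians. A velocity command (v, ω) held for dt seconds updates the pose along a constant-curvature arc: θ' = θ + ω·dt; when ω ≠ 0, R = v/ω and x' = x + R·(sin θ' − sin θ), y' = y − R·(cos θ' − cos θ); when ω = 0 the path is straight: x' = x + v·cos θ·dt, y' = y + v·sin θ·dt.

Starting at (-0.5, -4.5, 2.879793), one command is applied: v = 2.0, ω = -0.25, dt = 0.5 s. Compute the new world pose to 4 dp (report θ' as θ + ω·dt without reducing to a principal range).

θ' = 2.8798 + -0.25·0.5 = 2.7548
R = v/ω = 2.0/-0.25 = -8.0000
x' = -0.5 + -8.0000·(sin 2.7548 − sin 2.8798) = -1.4473
y' = -4.5 − -8.0000·(cos 2.7548 − cos 2.8798) = -4.1816

(-1.4473, -4.1816, 2.7548)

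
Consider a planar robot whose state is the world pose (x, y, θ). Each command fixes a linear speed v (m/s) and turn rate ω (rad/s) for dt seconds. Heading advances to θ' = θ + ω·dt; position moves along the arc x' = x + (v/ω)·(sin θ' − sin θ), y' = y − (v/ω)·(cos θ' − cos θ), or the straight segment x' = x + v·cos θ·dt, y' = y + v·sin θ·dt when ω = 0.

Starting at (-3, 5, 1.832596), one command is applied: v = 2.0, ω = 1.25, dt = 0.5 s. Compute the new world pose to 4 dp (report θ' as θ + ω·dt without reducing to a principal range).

θ' = 1.8326 + 1.25·0.5 = 2.4576
R = v/ω = 2.0/1.25 = 1.6000
x' = -3 + 1.6000·(sin 2.4576 − sin 1.8326) = -3.5344
y' = 5 − 1.6000·(cos 2.4576 − cos 1.8326) = 5.8260

(-3.5344, 5.8260, 2.4576)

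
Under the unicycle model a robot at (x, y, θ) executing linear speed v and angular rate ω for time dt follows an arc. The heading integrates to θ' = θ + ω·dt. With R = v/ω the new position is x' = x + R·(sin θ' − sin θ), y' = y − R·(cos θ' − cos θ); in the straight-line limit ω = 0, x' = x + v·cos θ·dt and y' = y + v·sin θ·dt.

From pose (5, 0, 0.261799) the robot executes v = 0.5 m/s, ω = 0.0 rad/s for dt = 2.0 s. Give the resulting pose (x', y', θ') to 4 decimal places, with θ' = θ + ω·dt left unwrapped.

(5.9659, 0.2588, 0.2618)

θ' = 0.2618 + 0.0·2.0 = 0.2618
ω = 0 → straight: x' = 5 + 0.5·cos(0.2618)·2.0 = 5.9659
y' = 0 + 0.5·sin(0.2618)·2.0 = 0.2588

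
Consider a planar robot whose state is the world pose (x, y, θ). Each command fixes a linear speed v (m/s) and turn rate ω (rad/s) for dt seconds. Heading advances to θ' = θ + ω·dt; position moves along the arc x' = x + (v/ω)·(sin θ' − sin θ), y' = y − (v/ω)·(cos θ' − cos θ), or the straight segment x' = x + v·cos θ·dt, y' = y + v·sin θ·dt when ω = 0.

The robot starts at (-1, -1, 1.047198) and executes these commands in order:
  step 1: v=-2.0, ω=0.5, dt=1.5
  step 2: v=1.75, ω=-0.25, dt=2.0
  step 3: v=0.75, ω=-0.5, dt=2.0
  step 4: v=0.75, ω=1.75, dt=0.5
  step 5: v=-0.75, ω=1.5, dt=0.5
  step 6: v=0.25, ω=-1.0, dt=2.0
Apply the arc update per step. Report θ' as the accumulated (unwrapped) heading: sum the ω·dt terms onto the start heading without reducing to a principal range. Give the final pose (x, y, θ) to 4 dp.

(0.1678, 0.8063, -0.0778)

step 1: θ'=1.7972 (R=-4.0000) → pose (-1.4338, -3.8979, 1.7972)
step 2: θ'=1.2972 (R=-7.0000) → pose (-1.3521, -0.4352, 1.2972)
step 3: θ'=0.2972 (R=-1.5000) → pose (-0.3471, 0.5937, 0.2972)
step 4: θ'=1.1722 (R=0.4286) → pose (-0.0777, 0.8372, 1.1722)
step 5: θ'=1.9222 (R=-0.5000) → pose (-0.0863, 0.4710, 1.9222)
step 6: θ'=-0.0778 (R=-0.2500) → pose (0.1678, 0.8063, -0.0778)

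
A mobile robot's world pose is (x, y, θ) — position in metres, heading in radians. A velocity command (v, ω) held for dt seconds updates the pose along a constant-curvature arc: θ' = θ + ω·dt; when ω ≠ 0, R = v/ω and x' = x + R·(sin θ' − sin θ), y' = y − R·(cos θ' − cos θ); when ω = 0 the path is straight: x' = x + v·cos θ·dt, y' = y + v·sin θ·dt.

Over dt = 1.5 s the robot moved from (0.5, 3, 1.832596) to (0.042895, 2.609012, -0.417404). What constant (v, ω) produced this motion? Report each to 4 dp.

Δθ = -0.417404 − 1.832596 = -2.250000
ω = Δθ/dt = -2.250000/1.5 = -1.5000
R = Δx/(sin θ' − sin θ) = 0.3333
v = R·ω = 0.3333·-1.5000 = -0.5000

v = -0.5000, ω = -1.5000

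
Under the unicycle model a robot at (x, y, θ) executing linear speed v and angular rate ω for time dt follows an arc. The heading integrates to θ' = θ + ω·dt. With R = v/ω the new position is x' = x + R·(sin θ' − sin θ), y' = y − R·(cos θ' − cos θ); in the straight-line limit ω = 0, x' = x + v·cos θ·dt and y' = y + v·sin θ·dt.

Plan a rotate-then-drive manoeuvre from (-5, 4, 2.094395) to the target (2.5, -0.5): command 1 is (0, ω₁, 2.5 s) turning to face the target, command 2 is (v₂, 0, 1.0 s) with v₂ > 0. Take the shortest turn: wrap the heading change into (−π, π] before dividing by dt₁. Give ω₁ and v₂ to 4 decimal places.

ω₁ = -1.0539, v₂ = 8.7464

heading to target = atan2(-0.5−4, 2.5−-5) = -0.5404
Δθ = wrap(-0.5404 − 2.0944) = -2.6348; ω₁ = Δθ/dt₁ = -1.0539
distance = √((2.5−-5)² + (-0.5−4)²) = 8.7464; v₂ = distance/dt₂ = 8.7464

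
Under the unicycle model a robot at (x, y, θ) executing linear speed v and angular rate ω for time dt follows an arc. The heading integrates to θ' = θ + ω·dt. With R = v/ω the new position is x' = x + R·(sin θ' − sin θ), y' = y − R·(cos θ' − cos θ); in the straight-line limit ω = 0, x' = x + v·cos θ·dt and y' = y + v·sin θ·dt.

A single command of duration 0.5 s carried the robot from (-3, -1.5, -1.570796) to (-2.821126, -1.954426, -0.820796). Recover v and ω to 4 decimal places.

v = 1.0000, ω = 1.5000

Δθ = -0.820796 − -1.570796 = 0.750000
ω = Δθ/dt = 0.750000/0.5 = 1.5000
R = −Δy/(cos θ' − cos θ) = 0.6667
v = R·ω = 0.6667·1.5000 = 1.0000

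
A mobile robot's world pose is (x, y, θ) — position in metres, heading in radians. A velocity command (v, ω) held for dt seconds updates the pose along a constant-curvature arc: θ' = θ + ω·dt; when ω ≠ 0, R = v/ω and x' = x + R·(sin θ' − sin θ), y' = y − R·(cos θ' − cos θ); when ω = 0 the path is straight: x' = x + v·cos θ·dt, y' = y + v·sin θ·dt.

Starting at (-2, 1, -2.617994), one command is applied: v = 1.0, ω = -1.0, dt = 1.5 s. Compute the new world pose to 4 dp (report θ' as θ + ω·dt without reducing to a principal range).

(-3.3285, 1.3060, -4.1180)

θ' = -2.6180 + -1.0·1.5 = -4.1180
R = v/ω = 1.0/-1.0 = -1.0000
x' = -2 + -1.0000·(sin -4.1180 − sin -2.6180) = -3.3285
y' = 1 − -1.0000·(cos -4.1180 − cos -2.6180) = 1.3060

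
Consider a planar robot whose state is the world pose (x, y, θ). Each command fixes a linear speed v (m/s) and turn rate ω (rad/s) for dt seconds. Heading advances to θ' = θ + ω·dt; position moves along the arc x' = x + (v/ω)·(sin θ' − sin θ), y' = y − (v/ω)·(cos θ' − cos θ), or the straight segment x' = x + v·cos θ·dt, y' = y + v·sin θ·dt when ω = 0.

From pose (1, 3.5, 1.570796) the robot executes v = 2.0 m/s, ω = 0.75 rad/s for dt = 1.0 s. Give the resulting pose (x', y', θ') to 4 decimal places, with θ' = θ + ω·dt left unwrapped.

(0.2845, 5.3177, 2.3208)

θ' = 1.5708 + 0.75·1.0 = 2.3208
R = v/ω = 2.0/0.75 = 2.6667
x' = 1 + 2.6667·(sin 2.3208 − sin 1.5708) = 0.2845
y' = 3.5 − 2.6667·(cos 2.3208 − cos 1.5708) = 5.3177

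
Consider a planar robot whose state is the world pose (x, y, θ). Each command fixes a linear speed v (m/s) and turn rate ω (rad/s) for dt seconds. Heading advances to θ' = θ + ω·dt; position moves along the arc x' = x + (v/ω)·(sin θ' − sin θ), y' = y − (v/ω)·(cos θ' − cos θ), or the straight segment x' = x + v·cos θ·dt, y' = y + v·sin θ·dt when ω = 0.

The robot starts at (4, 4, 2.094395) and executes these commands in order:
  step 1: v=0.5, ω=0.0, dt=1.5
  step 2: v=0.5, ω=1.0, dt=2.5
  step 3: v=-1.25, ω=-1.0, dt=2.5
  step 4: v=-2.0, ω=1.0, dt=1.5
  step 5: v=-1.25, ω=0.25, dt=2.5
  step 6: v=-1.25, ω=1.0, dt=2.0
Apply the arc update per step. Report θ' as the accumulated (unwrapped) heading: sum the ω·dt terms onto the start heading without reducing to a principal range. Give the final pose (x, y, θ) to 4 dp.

(8.8220, 8.1066, 6.2194)

step 1: θ'=2.0944 (straight) → pose (3.6250, 4.6495, 2.0944)
step 2: θ'=4.5944 (R=0.5000) → pose (2.6955, 4.4584, 4.5944)
step 3: θ'=2.0944 (R=1.2500) → pose (5.0193, 4.9362, 2.0944)
step 4: θ'=3.5944 (R=-2.0000) → pose (7.6263, 4.1378, 3.5944)
step 5: θ'=4.2194 (R=-5.0000) → pose (9.8435, 6.2676, 4.2194)
step 6: θ'=6.2194 (R=-1.2500) → pose (8.8220, 8.1066, 6.2194)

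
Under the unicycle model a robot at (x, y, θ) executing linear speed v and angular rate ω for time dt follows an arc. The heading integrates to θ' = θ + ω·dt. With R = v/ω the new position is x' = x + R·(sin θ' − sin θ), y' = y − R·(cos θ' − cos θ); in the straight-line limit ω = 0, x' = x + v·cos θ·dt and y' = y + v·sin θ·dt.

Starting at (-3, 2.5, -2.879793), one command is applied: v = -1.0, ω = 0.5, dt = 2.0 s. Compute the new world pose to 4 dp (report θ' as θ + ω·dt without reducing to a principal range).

(-1.6124, 3.8236, -1.8798)

θ' = -2.8798 + 0.5·2.0 = -1.8798
R = v/ω = -1.0/0.5 = -2.0000
x' = -3 + -2.0000·(sin -1.8798 − sin -2.8798) = -1.6124
y' = 2.5 − -2.0000·(cos -1.8798 − cos -2.8798) = 3.8236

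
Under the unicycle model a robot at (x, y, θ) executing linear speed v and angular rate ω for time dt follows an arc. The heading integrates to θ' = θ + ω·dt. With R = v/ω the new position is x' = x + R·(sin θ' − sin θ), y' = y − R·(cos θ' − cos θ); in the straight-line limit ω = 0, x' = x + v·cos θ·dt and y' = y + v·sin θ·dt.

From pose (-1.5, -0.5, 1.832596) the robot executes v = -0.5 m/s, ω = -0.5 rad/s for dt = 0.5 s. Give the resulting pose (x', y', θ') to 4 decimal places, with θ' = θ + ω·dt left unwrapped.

(-1.4660, -0.7470, 1.5826)

θ' = 1.8326 + -0.5·0.5 = 1.5826
R = v/ω = -0.5/-0.5 = 1.0000
x' = -1.5 + 1.0000·(sin 1.5826 − sin 1.8326) = -1.4660
y' = -0.5 − 1.0000·(cos 1.5826 − cos 1.8326) = -0.7470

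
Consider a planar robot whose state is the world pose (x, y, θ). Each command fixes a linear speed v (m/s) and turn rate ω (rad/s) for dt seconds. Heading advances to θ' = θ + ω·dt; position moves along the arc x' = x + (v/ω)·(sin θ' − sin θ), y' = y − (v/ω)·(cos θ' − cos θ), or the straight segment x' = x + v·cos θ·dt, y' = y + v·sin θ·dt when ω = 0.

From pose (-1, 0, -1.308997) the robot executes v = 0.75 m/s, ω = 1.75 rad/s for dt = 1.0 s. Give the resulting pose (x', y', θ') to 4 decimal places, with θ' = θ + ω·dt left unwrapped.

θ' = -1.3090 + 1.75·1.0 = 0.4410
R = v/ω = 0.75/1.75 = 0.4286
x' = -1 + 0.4286·(sin 0.4410 − sin -1.3090) = -0.4031
y' = 0 − 0.4286·(cos 0.4410 − cos -1.3090) = -0.2766

(-0.4031, -0.2766, 0.4410)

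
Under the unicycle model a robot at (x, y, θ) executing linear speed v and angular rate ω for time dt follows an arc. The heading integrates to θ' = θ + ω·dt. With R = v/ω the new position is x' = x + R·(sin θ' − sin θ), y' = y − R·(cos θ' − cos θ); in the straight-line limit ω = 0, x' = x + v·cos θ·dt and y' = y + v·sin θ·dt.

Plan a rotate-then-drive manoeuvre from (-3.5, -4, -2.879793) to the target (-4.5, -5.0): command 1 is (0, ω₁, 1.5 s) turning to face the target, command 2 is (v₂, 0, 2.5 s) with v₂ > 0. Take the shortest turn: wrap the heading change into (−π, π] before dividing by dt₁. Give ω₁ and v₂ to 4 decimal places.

heading to target = atan2(-5−-4, -4.5−-3.5) = -2.3562
Δθ = wrap(-2.3562 − -2.8798) = 0.5236; ω₁ = Δθ/dt₁ = 0.3491
distance = √((-4.5−-3.5)² + (-5−-4)²) = 1.4142; v₂ = distance/dt₂ = 0.5657

ω₁ = 0.3491, v₂ = 0.5657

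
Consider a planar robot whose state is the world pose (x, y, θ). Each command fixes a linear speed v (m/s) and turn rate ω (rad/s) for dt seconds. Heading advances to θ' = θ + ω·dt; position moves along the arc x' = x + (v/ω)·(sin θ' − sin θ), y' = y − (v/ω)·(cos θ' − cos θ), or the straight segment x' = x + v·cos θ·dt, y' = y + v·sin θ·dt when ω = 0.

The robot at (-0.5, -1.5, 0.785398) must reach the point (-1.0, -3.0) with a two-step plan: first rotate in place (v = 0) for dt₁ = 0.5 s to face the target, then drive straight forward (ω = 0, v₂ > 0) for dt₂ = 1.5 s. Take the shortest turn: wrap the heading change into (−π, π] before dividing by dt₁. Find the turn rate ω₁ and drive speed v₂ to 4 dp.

heading to target = atan2(-3−-1.5, -1−-0.5) = -1.8925
Δθ = wrap(-1.8925 − 0.7854) = -2.6779; ω₁ = Δθ/dt₁ = -5.3559
distance = √((-1−-0.5)² + (-3−-1.5)²) = 1.5811; v₂ = distance/dt₂ = 1.0541

ω₁ = -5.3559, v₂ = 1.0541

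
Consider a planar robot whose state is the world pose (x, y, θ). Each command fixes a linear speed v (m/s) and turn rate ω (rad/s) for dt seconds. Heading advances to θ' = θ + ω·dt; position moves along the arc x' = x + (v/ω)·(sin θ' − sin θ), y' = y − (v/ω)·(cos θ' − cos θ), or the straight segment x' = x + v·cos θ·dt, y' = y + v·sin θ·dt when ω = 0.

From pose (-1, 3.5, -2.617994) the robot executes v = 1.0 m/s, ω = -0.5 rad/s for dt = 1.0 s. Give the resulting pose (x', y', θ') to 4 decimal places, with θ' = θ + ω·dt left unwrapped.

(-1.9528, 3.2326, -3.1180)

θ' = -2.6180 + -0.5·1.0 = -3.1180
R = v/ω = 1.0/-0.5 = -2.0000
x' = -1 + -2.0000·(sin -3.1180 − sin -2.6180) = -1.9528
y' = 3.5 − -2.0000·(cos -3.1180 − cos -2.6180) = 3.2326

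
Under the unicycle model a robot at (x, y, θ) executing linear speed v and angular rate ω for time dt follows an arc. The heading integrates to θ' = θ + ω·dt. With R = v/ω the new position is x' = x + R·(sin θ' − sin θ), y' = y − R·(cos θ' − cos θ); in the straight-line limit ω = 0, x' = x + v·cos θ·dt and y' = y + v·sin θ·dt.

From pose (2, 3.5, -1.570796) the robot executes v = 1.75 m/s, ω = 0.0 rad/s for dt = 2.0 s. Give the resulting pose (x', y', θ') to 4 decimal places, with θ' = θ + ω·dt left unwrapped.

(2.0000, 0.0000, -1.5708)

θ' = -1.5708 + 0.0·2.0 = -1.5708
ω = 0 → straight: x' = 2 + 1.75·cos(-1.5708)·2.0 = 2.0000
y' = 3.5 + 1.75·sin(-1.5708)·2.0 = 0.0000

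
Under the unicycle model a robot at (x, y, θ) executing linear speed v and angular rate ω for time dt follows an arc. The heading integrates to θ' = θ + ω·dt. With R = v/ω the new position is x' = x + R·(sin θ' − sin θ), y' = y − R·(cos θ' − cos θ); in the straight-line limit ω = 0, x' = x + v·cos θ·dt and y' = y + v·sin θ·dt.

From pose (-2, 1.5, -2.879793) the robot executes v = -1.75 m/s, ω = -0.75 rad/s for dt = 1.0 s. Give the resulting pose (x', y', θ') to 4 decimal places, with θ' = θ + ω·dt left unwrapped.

(-0.3017, 1.3069, -3.6298)

θ' = -2.8798 + -0.75·1.0 = -3.6298
R = v/ω = -1.75/-0.75 = 2.3333
x' = -2 + 2.3333·(sin -3.6298 − sin -2.8798) = -0.3017
y' = 1.5 − 2.3333·(cos -3.6298 − cos -2.8798) = 1.3069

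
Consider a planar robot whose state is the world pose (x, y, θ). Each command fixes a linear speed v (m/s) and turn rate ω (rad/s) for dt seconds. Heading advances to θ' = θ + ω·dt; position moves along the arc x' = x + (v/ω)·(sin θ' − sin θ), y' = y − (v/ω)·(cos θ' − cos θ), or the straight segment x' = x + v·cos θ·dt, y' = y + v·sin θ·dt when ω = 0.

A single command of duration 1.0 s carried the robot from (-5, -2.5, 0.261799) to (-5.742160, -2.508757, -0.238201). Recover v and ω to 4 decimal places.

v = -0.7500, ω = -0.5000

Δθ = -0.238201 − 0.261799 = -0.500000
ω = Δθ/dt = -0.500000/1.0 = -0.5000
R = Δx/(sin θ' − sin θ) = 1.5000
v = R·ω = 1.5000·-0.5000 = -0.7500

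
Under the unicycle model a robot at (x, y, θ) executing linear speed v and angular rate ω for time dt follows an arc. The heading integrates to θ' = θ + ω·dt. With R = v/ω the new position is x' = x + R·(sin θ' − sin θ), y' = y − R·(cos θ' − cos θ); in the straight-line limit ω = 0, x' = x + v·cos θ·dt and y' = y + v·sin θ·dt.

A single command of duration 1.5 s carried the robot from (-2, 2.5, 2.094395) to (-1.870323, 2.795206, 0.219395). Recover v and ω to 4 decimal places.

v = 0.2500, ω = -1.2500

Δθ = 0.219395 − 2.094395 = -1.875000
ω = Δθ/dt = -1.875000/1.5 = -1.2500
R = −Δy/(cos θ' − cos θ) = -0.2000
v = R·ω = -0.2000·-1.2500 = 0.2500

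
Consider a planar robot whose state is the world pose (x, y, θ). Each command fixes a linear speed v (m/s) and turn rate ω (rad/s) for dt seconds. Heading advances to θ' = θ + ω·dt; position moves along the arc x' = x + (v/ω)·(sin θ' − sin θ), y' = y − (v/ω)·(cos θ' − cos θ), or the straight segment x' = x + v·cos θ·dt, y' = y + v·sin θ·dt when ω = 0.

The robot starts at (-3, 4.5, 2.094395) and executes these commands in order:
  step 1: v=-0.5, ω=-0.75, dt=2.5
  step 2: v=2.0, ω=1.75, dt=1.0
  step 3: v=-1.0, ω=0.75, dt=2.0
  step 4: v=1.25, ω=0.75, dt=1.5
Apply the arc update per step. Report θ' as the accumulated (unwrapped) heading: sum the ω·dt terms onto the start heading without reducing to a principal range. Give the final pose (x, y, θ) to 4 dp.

step 1: θ'=0.2194 (R=0.6667) → pose (-3.4323, 3.5160, 0.2194)
step 2: θ'=1.9694 (R=1.1429) → pose (-2.6277, 5.0750, 1.9694)
step 3: θ'=3.4694 (R=-1.3333) → pose (-0.9696, 4.3302, 3.4694)
step 4: θ'=4.5944 (R=1.6667) → pose (-2.0881, 2.9485, 4.5944)

(-2.0881, 2.9485, 4.5944)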